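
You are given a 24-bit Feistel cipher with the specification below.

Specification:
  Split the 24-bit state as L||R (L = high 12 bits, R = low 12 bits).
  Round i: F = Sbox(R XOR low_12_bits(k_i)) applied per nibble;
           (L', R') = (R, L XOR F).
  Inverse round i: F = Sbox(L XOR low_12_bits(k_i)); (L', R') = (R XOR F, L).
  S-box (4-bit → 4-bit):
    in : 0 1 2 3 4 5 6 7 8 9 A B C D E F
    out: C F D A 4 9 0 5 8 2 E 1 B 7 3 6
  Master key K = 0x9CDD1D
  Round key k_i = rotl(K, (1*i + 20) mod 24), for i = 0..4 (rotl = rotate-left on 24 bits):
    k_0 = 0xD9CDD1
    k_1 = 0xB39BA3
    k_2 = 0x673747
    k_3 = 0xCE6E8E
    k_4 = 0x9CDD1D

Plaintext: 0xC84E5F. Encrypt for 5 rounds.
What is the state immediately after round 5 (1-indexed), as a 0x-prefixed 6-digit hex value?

s_0 = plaintext = 0xC84E5F
s_1 = Round(s_0, k_0) = 0xE5F607
s_2 = Round(s_1, k_1) = 0x6079BB
s_3 = Round(s_2, k_2) = 0x9BB56C
s_4 = Round(s_3, k_3) = 0x56C886
s_5 = Round(s_4, k_4) = 0x886C4D

0x886C4D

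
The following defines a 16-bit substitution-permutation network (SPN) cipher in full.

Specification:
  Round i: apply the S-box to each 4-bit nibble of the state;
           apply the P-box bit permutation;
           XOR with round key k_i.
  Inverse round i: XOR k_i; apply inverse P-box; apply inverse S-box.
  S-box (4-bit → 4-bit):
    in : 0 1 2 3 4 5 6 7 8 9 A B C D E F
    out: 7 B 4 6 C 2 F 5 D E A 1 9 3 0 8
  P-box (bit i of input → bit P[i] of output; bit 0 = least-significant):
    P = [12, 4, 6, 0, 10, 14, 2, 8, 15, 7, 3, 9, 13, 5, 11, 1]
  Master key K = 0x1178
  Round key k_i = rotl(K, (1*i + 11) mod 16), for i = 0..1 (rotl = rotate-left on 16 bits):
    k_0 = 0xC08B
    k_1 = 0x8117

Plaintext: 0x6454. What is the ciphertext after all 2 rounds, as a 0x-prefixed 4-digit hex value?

0x93E5

s_0 = plaintext = 0x6454
s_1 = Round(s_0, k_0) = 0xAAE0
s_2 = Round(s_1, k_1) = 0x93E5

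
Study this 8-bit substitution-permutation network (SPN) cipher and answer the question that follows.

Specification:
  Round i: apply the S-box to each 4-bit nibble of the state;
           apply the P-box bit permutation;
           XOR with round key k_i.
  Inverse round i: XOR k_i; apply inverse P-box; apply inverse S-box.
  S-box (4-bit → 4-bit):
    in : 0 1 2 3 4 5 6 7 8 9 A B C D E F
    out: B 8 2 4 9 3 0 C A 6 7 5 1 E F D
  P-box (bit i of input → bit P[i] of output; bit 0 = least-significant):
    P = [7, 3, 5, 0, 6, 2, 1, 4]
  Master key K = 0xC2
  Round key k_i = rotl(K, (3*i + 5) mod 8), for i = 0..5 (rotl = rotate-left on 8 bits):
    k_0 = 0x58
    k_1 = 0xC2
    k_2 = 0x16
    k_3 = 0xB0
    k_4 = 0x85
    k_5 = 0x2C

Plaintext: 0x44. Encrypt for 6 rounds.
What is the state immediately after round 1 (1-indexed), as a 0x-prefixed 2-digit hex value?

0x89

s_0 = plaintext = 0x44
s_1 = Round(s_0, k_0) = 0x89
s_2 = Round(s_1, k_1) = 0xFE
s_3 = Round(s_2, k_2) = 0xED
s_4 = Round(s_3, k_3) = 0xCF
s_5 = Round(s_4, k_4) = 0x64
s_6 = Round(s_5, k_5) = 0xAD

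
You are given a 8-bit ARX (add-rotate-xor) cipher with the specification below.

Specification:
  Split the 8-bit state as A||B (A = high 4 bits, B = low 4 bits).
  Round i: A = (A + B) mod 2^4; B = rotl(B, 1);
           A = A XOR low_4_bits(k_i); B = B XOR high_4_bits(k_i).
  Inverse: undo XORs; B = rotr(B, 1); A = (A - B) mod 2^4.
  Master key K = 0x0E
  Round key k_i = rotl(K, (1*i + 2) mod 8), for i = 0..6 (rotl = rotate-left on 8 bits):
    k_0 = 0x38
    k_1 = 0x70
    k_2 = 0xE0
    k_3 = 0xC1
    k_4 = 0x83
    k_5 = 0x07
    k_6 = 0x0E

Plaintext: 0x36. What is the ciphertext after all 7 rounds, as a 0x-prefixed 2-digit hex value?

s_0 = plaintext = 0x36
s_1 = Round(s_0, k_0) = 0x1F
s_2 = Round(s_1, k_1) = 0x08
s_3 = Round(s_2, k_2) = 0x8F
s_4 = Round(s_3, k_3) = 0x63
s_5 = Round(s_4, k_4) = 0xAE
s_6 = Round(s_5, k_5) = 0xFD
s_7 = Round(s_6, k_6) = 0x2B

0x2B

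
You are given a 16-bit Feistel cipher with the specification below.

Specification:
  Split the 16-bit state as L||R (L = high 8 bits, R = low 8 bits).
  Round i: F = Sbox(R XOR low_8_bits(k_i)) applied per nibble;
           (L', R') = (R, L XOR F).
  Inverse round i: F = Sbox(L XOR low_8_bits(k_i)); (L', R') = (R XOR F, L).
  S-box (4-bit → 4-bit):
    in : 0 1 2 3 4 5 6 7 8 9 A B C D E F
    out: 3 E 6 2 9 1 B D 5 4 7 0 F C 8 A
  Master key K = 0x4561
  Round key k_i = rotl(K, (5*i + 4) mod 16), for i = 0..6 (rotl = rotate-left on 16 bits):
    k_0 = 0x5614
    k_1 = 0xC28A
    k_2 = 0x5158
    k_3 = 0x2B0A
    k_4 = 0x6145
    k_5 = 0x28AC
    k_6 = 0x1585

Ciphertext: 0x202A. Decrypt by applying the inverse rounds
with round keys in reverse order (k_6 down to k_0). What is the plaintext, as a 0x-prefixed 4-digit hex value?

s_0 = ciphertext = 0x202A
s_1 = InvRound(s_0, k_6) = 0x5B20
s_2 = InvRound(s_1, k_5) = 0x8D5B
s_3 = InvRound(s_2, k_4) = 0xAE8D
s_4 = InvRound(s_3, k_3) = 0xF4AE
s_5 = InvRound(s_4, k_2) = 0xD1F4
s_6 = InvRound(s_5, k_1) = 0xE4D1
s_7 = InvRound(s_6, k_0) = 0x72E4

0x72E4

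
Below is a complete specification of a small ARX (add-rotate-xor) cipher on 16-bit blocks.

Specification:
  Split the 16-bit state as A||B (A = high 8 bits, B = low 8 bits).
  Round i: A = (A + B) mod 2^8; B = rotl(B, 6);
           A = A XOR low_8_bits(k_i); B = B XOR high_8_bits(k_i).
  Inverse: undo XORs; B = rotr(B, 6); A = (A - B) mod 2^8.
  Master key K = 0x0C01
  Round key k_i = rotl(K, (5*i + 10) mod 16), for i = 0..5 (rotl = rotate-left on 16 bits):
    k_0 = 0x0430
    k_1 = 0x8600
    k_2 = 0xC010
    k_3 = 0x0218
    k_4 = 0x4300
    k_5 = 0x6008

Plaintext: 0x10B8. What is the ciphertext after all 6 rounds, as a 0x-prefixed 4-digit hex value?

s_0 = plaintext = 0x10B8
s_1 = Round(s_0, k_0) = 0xF82A
s_2 = Round(s_1, k_1) = 0x220C
s_3 = Round(s_2, k_2) = 0x3EC3
s_4 = Round(s_3, k_3) = 0x19F2
s_5 = Round(s_4, k_4) = 0x0BFF
s_6 = Round(s_5, k_5) = 0x029F

0x029F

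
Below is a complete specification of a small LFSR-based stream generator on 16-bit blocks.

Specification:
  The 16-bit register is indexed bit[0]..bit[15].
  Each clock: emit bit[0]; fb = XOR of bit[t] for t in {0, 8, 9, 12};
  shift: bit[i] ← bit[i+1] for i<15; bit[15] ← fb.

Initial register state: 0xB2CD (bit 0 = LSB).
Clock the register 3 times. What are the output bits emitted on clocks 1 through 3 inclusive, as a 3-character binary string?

101

reg_0 = 0xB2CD
clock 1: out=1, reg = 0xD966
clock 2: out=0, reg = 0x6CB3
clock 3: out=1, reg = 0xB659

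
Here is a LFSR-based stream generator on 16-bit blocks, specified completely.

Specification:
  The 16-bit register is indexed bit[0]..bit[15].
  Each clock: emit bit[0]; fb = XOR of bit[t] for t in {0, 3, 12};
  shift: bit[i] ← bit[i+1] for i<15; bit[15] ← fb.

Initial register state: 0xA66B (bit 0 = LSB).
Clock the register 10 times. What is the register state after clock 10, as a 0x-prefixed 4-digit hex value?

reg_0 = 0xA66B
clock 1: out=1, reg = 0x5335
clock 2: out=1, reg = 0x299A
clock 3: out=0, reg = 0x94CD
clock 4: out=1, reg = 0xCA66
clock 5: out=0, reg = 0x6533
clock 6: out=1, reg = 0xB299
clock 7: out=1, reg = 0xD94C
clock 8: out=0, reg = 0x6CA6
clock 9: out=0, reg = 0x3653
clock 10: out=1, reg = 0x1B29

0x1B29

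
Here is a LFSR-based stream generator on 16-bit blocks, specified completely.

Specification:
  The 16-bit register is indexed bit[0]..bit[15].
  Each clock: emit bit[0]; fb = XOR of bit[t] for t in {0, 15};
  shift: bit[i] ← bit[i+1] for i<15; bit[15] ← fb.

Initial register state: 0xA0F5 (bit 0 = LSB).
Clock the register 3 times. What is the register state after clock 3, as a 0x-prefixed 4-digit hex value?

reg_0 = 0xA0F5
clock 1: out=1, reg = 0x507A
clock 2: out=0, reg = 0x283D
clock 3: out=1, reg = 0x941E

0x941E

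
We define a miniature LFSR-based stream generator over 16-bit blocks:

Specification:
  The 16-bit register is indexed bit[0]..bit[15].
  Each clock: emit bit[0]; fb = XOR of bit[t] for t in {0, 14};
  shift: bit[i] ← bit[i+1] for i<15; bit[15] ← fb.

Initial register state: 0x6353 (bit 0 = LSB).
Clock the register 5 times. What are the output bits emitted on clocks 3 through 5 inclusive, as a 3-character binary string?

reg_0 = 0x6353
clock 1: out=1, reg = 0x31A9
clock 2: out=1, reg = 0x98D4
clock 3: out=0, reg = 0x4C6A
clock 4: out=0, reg = 0xA635
clock 5: out=1, reg = 0xD31A

001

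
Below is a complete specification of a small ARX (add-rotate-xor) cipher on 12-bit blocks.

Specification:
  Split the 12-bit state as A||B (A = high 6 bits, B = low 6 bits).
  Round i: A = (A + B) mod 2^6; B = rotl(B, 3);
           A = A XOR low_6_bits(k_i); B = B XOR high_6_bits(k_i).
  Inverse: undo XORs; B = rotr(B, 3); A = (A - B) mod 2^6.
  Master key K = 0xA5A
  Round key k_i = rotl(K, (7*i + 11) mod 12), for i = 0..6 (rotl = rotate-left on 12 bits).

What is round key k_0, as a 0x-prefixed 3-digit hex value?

K = 0xA5A
k_0 = rotl(K, (7*0+11) mod 12) = rotl(K, 11) = 0x52D

0x52D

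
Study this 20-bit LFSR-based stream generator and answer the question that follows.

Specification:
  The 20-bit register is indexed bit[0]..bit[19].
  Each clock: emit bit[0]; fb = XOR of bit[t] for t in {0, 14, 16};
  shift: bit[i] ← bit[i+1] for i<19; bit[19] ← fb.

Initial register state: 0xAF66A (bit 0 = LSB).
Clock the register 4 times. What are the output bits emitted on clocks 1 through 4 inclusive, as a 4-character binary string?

reg_0 = 0xAF66A
clock 1: out=0, reg = 0xD7B35
clock 2: out=1, reg = 0xEBD9A
clock 3: out=0, reg = 0x75ECD
clock 4: out=1, reg = 0xBAF66

0101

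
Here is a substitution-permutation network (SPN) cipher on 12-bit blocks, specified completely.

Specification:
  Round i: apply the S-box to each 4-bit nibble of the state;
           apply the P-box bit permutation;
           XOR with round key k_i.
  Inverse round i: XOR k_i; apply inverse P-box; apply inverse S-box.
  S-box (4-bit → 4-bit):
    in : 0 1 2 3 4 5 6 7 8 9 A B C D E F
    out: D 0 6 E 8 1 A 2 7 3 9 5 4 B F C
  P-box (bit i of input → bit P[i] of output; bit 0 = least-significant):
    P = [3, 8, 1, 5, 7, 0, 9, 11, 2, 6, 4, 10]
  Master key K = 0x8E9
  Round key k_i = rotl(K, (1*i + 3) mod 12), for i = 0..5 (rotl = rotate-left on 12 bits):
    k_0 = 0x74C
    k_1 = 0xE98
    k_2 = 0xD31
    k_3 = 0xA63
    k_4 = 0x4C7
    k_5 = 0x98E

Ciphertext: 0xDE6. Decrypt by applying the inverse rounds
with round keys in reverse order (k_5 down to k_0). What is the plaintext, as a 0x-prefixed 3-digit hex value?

s_0 = ciphertext = 0xDE6
s_1 = InvRound(s_0, k_5) = 0x61A
s_2 = InvRound(s_1, k_4) = 0x885
s_3 = InvRound(s_2, k_3) = 0x9BF
s_4 = InvRound(s_3, k_2) = 0xA5B
s_5 = InvRound(s_4, k_1) = 0x69C
s_6 = InvRound(s_5, k_0) = 0x257

0x257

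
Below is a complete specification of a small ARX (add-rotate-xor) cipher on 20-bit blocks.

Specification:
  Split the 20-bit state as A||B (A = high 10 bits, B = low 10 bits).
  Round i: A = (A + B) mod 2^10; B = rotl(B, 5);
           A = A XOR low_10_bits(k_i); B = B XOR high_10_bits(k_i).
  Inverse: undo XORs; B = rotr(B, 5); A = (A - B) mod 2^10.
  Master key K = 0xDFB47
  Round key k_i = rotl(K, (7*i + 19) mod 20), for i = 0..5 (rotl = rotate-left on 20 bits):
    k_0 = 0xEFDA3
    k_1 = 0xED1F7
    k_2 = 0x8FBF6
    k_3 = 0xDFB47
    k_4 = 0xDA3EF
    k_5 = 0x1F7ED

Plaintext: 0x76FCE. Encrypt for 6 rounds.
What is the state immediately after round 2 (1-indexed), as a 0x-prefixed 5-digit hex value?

s_0 = plaintext = 0x76FCE
s_1 = Round(s_0, k_0) = 0x02A61
s_2 = Round(s_1, k_1) = 0xE7387
s_3 = Round(s_2, k_2) = 0x356C2
s_4 = Round(s_3, k_3) = 0x34328
s_5 = Round(s_4, k_4) = 0x05E71
s_6 = Round(s_5, k_5) = 0x5964E

0xE7387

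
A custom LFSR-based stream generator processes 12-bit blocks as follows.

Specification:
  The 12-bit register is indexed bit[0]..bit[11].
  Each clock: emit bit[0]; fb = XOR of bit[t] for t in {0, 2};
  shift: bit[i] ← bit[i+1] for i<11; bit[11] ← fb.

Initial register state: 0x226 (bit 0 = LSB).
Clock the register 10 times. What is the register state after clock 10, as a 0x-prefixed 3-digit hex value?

0xABC

reg_0 = 0x226
clock 1: out=0, reg = 0x913
clock 2: out=1, reg = 0xC89
clock 3: out=1, reg = 0xE44
clock 4: out=0, reg = 0xF22
clock 5: out=0, reg = 0x791
clock 6: out=1, reg = 0xBC8
clock 7: out=0, reg = 0x5E4
clock 8: out=0, reg = 0xAF2
clock 9: out=0, reg = 0x579
clock 10: out=1, reg = 0xABC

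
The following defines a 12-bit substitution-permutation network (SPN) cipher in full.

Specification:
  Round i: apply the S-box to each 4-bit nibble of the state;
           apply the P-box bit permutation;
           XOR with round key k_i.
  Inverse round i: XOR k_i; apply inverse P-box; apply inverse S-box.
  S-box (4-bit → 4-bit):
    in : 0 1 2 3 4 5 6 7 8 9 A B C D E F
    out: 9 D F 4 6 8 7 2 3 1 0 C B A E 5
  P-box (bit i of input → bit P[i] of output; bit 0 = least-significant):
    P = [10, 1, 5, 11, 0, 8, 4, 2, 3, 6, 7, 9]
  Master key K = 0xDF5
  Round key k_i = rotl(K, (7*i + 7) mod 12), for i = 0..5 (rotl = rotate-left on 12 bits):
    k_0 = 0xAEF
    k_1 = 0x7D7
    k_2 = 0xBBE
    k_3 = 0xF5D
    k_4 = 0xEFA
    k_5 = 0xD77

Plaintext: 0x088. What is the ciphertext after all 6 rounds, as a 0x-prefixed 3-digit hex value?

s_0 = plaintext = 0x088
s_1 = Round(s_0, k_0) = 0xDE4
s_2 = Round(s_1, k_1) = 0x4A1
s_3 = Round(s_2, k_2) = 0x75E
s_4 = Round(s_3, k_3) = 0x73B
s_5 = Round(s_4, k_4) = 0x68A
s_6 = Round(s_5, k_5) = 0xCBE

0xCBE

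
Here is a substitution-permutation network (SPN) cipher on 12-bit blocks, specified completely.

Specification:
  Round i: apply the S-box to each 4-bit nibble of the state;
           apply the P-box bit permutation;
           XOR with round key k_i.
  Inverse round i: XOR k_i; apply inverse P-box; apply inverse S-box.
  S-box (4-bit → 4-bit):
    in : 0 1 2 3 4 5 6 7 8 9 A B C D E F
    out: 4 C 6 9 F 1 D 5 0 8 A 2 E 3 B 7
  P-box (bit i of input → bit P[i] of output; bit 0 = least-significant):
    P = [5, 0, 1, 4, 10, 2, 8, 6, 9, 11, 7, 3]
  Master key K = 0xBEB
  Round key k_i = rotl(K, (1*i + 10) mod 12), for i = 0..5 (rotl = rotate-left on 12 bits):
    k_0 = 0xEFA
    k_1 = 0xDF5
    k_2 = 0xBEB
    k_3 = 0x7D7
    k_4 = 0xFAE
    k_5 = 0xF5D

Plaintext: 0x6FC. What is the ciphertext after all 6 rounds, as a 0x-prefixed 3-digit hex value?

0x1D5

s_0 = plaintext = 0x6FC
s_1 = Round(s_0, k_0) = 0x965
s_2 = Round(s_1, k_1) = 0x89D
s_3 = Round(s_2, k_2) = 0xB8A
s_4 = Round(s_3, k_3) = 0xFC6
s_5 = Round(s_4, k_4) = 0x458
s_6 = Round(s_5, k_5) = 0x1D5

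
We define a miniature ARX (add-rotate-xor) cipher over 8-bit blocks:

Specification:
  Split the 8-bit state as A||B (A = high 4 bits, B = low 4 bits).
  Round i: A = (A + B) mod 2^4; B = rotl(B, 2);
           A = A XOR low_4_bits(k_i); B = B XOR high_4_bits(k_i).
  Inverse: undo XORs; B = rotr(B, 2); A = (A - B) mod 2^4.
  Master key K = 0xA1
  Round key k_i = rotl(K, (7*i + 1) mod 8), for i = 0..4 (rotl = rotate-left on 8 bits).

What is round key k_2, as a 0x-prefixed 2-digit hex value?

0xD0

K = 0xA1
k_0 = rotl(K, (7*0+1) mod 8) = rotl(K, 1) = 0x43
k_1 = rotl(K, (7*1+1) mod 8) = rotl(K, 0) = 0xA1
k_2 = rotl(K, (7*2+1) mod 8) = rotl(K, 7) = 0xD0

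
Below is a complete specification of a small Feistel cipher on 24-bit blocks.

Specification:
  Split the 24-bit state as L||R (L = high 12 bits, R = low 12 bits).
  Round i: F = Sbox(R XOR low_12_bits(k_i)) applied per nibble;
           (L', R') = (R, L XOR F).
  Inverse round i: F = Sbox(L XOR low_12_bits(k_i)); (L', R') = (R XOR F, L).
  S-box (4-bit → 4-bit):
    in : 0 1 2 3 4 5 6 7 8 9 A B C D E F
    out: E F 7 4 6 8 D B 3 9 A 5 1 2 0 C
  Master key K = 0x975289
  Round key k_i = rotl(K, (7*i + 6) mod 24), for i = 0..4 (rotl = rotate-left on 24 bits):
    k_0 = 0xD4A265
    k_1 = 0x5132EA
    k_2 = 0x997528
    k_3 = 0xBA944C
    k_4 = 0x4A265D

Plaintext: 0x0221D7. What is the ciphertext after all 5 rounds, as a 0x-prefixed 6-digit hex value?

0x549957

s_0 = plaintext = 0x0221D7
s_1 = Round(s_0, k_0) = 0x1D7475
s_2 = Round(s_1, k_1) = 0x475C4B
s_3 = Round(s_2, k_2) = 0xC4BDA1
s_4 = Round(s_3, k_3) = 0xDA1549
s_5 = Round(s_4, k_4) = 0x549957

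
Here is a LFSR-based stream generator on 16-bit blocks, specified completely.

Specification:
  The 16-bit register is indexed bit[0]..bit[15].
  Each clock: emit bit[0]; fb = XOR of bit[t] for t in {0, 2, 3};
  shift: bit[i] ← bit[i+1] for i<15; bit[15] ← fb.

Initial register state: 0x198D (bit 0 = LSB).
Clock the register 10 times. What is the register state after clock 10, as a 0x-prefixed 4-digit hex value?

0x37C6

reg_0 = 0x198D
clock 1: out=1, reg = 0x8CC6
clock 2: out=0, reg = 0xC663
clock 3: out=1, reg = 0xE331
clock 4: out=1, reg = 0xF198
clock 5: out=0, reg = 0xF8CC
clock 6: out=0, reg = 0x7C66
clock 7: out=0, reg = 0xBE33
clock 8: out=1, reg = 0xDF19
clock 9: out=1, reg = 0x6F8C
clock 10: out=0, reg = 0x37C6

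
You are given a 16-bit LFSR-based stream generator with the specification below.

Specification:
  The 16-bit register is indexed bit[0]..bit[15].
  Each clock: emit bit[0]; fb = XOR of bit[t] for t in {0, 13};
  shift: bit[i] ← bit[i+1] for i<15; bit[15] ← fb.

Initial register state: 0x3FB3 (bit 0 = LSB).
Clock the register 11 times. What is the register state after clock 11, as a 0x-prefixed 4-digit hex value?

0x5447

reg_0 = 0x3FB3
clock 1: out=1, reg = 0x1FD9
clock 2: out=1, reg = 0x8FEC
clock 3: out=0, reg = 0x47F6
clock 4: out=0, reg = 0x23FB
clock 5: out=1, reg = 0x11FD
clock 6: out=1, reg = 0x88FE
clock 7: out=0, reg = 0x447F
clock 8: out=1, reg = 0xA23F
clock 9: out=1, reg = 0x511F
clock 10: out=1, reg = 0xA88F
clock 11: out=1, reg = 0x5447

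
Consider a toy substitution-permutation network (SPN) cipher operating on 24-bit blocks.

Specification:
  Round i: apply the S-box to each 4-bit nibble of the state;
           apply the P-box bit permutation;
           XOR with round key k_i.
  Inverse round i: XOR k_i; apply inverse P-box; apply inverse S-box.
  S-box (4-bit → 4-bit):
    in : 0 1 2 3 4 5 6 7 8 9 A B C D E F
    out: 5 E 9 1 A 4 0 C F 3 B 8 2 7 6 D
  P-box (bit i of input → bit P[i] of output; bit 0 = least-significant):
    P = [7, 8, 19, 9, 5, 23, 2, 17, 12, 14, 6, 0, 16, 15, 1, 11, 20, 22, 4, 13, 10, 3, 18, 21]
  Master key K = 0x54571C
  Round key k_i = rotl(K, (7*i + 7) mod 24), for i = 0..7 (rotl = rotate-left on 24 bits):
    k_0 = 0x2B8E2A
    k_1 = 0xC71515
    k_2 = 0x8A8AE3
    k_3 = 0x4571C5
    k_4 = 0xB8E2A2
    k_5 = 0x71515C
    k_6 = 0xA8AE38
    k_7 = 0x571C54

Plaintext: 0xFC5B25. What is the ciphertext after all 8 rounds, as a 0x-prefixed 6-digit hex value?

0xBA5A9D

s_0 = plaintext = 0xFC5B25
s_1 = Round(s_0, k_0) = 0x458A09
s_2 = Round(s_1, k_1) = 0xE6CCAA
s_3 = Round(s_2, k_2) = 0x0C494B
s_4 = Round(s_3, k_3) = 0x83AFC5
s_5 = Round(s_4, k_4) = 0x057EEB
s_6 = Round(s_5, k_5) = 0xF51F0A
s_7 = Round(s_6, k_6) = 0x8C31CF
s_8 = Round(s_7, k_7) = 0xBA5A9D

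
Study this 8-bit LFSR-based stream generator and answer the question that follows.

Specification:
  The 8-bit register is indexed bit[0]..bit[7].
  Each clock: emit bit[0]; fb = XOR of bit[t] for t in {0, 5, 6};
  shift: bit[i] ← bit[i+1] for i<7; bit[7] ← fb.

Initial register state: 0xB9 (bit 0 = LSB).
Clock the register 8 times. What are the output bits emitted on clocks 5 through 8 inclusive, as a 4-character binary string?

reg_0 = 0xB9
clock 1: out=1, reg = 0x5C
clock 2: out=0, reg = 0xAE
clock 3: out=0, reg = 0xD7
clock 4: out=1, reg = 0x6B
clock 5: out=1, reg = 0xB5
clock 6: out=1, reg = 0x5A
clock 7: out=0, reg = 0xAD
clock 8: out=1, reg = 0x56

1101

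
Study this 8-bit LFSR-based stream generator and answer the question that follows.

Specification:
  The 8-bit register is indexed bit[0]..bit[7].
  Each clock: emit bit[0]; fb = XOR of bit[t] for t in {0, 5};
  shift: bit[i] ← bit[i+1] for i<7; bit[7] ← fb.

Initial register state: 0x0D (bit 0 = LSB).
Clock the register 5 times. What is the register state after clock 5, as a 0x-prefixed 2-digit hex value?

reg_0 = 0x0D
clock 1: out=1, reg = 0x86
clock 2: out=0, reg = 0x43
clock 3: out=1, reg = 0xA1
clock 4: out=1, reg = 0x50
clock 5: out=0, reg = 0x28

0x28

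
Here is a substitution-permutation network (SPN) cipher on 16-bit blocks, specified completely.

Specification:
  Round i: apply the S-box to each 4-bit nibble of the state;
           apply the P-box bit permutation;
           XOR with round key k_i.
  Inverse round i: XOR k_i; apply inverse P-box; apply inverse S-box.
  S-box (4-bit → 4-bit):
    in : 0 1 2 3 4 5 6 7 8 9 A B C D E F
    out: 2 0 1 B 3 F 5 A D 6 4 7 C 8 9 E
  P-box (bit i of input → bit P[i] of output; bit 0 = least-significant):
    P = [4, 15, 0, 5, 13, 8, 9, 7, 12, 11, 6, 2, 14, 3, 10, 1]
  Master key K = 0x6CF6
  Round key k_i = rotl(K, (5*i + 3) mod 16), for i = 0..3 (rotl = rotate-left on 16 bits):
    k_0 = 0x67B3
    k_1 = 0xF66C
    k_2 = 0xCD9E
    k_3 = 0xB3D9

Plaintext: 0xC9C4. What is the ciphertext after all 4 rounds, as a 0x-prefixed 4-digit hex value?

s_0 = plaintext = 0xC9C4
s_1 = Round(s_0, k_0) = 0xE961
s_2 = Round(s_1, k_1) = 0x9C2E
s_3 = Round(s_2, k_2) = 0xE9E2
s_4 = Round(s_3, k_3) = 0xDB0B

0xDB0B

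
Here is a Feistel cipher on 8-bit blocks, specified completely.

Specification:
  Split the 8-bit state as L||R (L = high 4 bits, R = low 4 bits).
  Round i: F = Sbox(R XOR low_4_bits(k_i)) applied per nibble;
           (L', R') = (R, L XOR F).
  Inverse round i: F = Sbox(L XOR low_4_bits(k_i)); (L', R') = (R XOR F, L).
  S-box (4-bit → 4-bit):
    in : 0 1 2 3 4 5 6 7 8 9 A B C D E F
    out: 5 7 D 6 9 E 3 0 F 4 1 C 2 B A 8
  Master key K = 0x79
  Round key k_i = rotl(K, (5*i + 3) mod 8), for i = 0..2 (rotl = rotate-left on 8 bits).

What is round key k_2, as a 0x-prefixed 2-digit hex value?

K = 0x79
k_0 = rotl(K, (5*0+3) mod 8) = rotl(K, 3) = 0xCB
k_1 = rotl(K, (5*1+3) mod 8) = rotl(K, 0) = 0x79
k_2 = rotl(K, (5*2+3) mod 8) = rotl(K, 5) = 0x2F

0x2F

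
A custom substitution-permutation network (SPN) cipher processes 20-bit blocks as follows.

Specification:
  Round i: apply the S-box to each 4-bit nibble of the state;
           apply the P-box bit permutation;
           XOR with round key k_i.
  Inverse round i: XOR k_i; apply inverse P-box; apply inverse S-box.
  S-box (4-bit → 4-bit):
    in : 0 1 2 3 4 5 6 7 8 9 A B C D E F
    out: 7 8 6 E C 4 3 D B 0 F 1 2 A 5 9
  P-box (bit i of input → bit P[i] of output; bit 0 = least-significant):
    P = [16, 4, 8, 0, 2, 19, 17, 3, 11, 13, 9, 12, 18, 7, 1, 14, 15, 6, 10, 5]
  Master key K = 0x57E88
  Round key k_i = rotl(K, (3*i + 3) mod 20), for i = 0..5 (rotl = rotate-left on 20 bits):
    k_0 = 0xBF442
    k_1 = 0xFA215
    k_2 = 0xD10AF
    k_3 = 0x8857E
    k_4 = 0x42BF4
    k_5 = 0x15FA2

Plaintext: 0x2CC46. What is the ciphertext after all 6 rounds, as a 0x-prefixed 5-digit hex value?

0xC0CED

s_0 = plaintext = 0x2CC46
s_1 = Round(s_0, k_0) = 0x8D09A
s_2 = Round(s_1, k_1) = 0xE49E4
s_3 = Round(s_2, k_2) = 0xFD5A8
s_4 = Round(s_3, k_3) = 0x347C3
s_5 = Round(s_4, k_4) = 0xC7487
s_6 = Round(s_5, k_5) = 0xC0CED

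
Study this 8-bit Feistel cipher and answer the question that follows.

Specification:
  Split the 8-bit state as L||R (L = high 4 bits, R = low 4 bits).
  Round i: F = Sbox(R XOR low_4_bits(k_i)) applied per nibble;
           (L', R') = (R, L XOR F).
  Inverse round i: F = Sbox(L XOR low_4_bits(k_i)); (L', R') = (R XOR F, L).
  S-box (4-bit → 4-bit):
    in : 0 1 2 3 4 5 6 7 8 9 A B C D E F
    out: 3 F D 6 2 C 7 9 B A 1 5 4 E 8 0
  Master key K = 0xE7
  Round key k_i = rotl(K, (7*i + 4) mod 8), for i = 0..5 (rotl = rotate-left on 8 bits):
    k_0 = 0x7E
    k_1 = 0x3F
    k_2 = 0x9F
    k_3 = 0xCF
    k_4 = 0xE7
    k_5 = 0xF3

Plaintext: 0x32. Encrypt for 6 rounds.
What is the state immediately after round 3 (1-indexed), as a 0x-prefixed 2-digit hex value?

0x90

s_0 = plaintext = 0x32
s_1 = Round(s_0, k_0) = 0x27
s_2 = Round(s_1, k_1) = 0x79
s_3 = Round(s_2, k_2) = 0x90
s_4 = Round(s_3, k_3) = 0x09
s_5 = Round(s_4, k_4) = 0x98
s_6 = Round(s_5, k_5) = 0x8C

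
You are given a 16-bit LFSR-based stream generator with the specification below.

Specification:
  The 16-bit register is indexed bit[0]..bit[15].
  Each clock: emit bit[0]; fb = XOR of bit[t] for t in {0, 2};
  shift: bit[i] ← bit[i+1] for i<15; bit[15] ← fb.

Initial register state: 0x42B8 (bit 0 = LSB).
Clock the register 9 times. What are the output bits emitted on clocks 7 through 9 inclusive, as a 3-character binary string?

010

reg_0 = 0x42B8
clock 1: out=0, reg = 0x215C
clock 2: out=0, reg = 0x90AE
clock 3: out=0, reg = 0xC857
clock 4: out=1, reg = 0x642B
clock 5: out=1, reg = 0xB215
clock 6: out=1, reg = 0x590A
clock 7: out=0, reg = 0x2C85
clock 8: out=1, reg = 0x1642
clock 9: out=0, reg = 0x0B21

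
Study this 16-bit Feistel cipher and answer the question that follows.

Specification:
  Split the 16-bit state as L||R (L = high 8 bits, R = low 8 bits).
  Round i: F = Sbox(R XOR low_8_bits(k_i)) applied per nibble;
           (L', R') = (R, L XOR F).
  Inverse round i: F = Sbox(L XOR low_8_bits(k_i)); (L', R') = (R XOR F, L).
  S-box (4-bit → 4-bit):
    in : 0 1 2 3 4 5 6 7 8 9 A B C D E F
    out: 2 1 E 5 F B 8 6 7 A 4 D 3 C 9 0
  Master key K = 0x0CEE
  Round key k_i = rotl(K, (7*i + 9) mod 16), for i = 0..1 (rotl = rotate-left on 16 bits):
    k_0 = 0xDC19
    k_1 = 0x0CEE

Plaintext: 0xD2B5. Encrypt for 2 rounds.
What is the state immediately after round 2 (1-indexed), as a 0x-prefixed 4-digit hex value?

s_0 = plaintext = 0xD2B5
s_1 = Round(s_0, k_0) = 0xB591
s_2 = Round(s_1, k_1) = 0x91D5

0x91D5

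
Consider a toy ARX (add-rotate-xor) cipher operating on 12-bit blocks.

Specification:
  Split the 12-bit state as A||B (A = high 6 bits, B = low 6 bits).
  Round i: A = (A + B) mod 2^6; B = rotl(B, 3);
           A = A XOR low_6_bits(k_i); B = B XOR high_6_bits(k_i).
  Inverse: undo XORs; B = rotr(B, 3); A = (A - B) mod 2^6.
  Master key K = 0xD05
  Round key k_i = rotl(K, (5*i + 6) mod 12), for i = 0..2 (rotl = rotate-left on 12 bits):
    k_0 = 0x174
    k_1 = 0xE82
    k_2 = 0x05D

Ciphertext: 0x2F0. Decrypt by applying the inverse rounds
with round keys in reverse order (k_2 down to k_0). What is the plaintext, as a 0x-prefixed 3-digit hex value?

s_0 = ciphertext = 0x2F0
s_1 = InvRound(s_0, k_2) = 0x20E
s_2 = InvRound(s_1, k_1) = 0x926
s_3 = InvRound(s_2, k_0) = 0xD1C

0xD1C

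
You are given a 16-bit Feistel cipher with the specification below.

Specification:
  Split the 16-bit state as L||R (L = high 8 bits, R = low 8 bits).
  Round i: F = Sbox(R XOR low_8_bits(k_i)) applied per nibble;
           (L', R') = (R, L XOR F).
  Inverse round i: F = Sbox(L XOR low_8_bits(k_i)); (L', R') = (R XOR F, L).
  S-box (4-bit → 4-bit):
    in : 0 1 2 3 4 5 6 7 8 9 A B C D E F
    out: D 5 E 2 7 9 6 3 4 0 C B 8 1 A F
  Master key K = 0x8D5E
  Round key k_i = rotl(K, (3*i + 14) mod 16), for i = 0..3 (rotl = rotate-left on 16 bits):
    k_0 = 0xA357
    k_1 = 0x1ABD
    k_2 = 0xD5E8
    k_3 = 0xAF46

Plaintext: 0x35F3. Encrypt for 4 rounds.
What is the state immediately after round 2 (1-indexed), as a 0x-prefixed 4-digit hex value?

s_0 = plaintext = 0x35F3
s_1 = Round(s_0, k_0) = 0xF3F2
s_2 = Round(s_1, k_1) = 0xF28C
s_3 = Round(s_2, k_2) = 0x8C95
s_4 = Round(s_3, k_3) = 0x959E

0xF28C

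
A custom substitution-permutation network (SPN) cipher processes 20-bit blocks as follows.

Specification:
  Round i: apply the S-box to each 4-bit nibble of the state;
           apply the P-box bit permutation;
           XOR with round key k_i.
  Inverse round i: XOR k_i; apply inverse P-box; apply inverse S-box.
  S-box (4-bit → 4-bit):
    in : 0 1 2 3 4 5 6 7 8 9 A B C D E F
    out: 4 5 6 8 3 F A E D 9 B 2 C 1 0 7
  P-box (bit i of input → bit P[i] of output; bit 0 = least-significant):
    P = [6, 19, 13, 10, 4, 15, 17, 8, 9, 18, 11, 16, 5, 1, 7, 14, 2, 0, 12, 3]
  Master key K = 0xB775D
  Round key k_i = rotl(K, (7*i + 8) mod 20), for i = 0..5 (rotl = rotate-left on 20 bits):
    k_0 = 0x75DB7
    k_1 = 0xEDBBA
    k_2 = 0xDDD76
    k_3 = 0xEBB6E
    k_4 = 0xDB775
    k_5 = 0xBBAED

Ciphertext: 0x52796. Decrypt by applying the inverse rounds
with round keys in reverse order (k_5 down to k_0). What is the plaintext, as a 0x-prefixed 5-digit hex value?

0x90ADB

s_0 = ciphertext = 0x52796
s_1 = InvRound(s_0, k_5) = 0x7425A
s_2 = InvRound(s_1, k_4) = 0x5AE77
s_3 = InvRound(s_2, k_3) = 0x7E386
s_4 = InvRound(s_3, k_2) = 0x01115
s_5 = InvRound(s_4, k_1) = 0xA5F2B
s_6 = InvRound(s_5, k_0) = 0x90ADB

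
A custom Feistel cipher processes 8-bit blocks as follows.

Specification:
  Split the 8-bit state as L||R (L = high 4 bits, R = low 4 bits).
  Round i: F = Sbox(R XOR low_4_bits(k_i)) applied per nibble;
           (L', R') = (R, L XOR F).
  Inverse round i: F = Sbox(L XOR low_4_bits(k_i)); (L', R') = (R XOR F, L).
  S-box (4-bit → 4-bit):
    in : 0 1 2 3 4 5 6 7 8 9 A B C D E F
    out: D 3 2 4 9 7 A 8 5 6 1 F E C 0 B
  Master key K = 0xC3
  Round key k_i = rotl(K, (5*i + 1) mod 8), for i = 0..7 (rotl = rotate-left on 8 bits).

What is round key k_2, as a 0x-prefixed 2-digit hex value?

K = 0xC3
k_0 = rotl(K, (5*0+1) mod 8) = rotl(K, 1) = 0x87
k_1 = rotl(K, (5*1+1) mod 8) = rotl(K, 6) = 0xF0
k_2 = rotl(K, (5*2+1) mod 8) = rotl(K, 3) = 0x1E

0x1E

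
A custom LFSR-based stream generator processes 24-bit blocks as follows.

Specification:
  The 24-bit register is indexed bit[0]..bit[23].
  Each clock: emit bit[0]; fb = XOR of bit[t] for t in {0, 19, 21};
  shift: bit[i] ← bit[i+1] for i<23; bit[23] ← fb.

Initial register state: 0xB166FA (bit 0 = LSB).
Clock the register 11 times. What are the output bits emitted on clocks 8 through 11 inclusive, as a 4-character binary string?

reg_0 = 0xB166FA
clock 1: out=0, reg = 0xD8B37D
clock 2: out=1, reg = 0x6C59BE
clock 3: out=0, reg = 0x362CDF
clock 4: out=1, reg = 0x1B166F
clock 5: out=1, reg = 0x0D8B37
clock 6: out=1, reg = 0x06C59B
clock 7: out=1, reg = 0x8362CD
clock 8: out=1, reg = 0xC1B166
clock 9: out=0, reg = 0x60D8B3
clock 10: out=1, reg = 0x306C59
clock 11: out=1, reg = 0x18362C

1011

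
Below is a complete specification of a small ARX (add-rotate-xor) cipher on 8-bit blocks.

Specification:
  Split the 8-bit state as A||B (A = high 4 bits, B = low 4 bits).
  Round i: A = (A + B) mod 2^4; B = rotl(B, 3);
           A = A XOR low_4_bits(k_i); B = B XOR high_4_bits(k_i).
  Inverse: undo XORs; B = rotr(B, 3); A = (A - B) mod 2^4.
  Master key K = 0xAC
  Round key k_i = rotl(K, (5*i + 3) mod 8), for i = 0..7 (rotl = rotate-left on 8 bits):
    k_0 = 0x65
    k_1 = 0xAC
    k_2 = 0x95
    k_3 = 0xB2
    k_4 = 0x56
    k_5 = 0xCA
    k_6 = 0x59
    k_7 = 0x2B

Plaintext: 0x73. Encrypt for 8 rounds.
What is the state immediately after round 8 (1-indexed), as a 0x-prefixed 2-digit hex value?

0xB3

s_0 = plaintext = 0x73
s_1 = Round(s_0, k_0) = 0xFF
s_2 = Round(s_1, k_1) = 0x25
s_3 = Round(s_2, k_2) = 0x23
s_4 = Round(s_3, k_3) = 0x72
s_5 = Round(s_4, k_4) = 0xF4
s_6 = Round(s_5, k_5) = 0x9E
s_7 = Round(s_6, k_6) = 0xE2
s_8 = Round(s_7, k_7) = 0xB3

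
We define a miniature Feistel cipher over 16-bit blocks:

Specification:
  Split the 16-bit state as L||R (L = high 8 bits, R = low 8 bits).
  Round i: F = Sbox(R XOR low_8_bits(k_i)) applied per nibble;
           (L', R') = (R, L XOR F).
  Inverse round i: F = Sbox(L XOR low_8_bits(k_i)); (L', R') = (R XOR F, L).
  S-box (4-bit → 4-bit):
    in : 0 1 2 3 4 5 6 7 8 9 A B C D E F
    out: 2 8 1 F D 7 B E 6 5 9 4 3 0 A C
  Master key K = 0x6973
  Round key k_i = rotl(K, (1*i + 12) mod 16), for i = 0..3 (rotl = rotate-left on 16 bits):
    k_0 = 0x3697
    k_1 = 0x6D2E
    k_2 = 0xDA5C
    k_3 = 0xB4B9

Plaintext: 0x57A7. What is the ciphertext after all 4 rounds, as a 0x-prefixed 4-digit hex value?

0xF911

s_0 = plaintext = 0x57A7
s_1 = Round(s_0, k_0) = 0xA7A5
s_2 = Round(s_1, k_1) = 0xA5C3
s_3 = Round(s_2, k_2) = 0xC3F9
s_4 = Round(s_3, k_3) = 0xF911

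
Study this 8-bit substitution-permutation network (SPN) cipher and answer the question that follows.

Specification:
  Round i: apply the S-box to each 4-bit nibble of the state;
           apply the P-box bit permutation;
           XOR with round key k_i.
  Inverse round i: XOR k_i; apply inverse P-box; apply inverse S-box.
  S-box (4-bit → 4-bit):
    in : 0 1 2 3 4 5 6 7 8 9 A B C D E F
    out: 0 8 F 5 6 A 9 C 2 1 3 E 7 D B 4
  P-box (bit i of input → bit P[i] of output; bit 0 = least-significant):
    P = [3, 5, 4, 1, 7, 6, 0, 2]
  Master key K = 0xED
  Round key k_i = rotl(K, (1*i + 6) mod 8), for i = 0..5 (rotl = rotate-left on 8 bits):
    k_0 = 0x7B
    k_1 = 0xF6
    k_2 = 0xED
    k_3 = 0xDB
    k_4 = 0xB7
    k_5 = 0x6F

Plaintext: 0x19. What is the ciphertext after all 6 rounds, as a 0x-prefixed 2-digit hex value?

0x06

s_0 = plaintext = 0x19
s_1 = Round(s_0, k_0) = 0x77
s_2 = Round(s_1, k_1) = 0xE1
s_3 = Round(s_2, k_2) = 0x2B
s_4 = Round(s_3, k_3) = 0x2C
s_5 = Round(s_4, k_4) = 0x4A
s_6 = Round(s_5, k_5) = 0x06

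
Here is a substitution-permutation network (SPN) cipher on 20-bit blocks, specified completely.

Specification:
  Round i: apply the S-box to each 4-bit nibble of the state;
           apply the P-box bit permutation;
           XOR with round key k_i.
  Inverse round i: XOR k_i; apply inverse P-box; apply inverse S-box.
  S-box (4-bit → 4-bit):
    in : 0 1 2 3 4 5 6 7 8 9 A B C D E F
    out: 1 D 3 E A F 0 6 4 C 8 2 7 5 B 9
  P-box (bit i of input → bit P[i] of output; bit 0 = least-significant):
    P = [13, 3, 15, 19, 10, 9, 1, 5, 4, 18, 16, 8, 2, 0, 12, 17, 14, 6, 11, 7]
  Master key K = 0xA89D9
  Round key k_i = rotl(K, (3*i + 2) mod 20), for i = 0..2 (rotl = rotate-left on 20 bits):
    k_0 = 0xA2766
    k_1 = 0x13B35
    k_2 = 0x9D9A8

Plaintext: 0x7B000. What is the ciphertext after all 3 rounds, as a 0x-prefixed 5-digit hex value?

s_0 = plaintext = 0x7B000
s_1 = Round(s_0, k_0) = 0xA0B37
s_2 = Round(s_1, k_1) = 0x5B99B
s_3 = Round(s_2, k_2) = 0x89043

0x89043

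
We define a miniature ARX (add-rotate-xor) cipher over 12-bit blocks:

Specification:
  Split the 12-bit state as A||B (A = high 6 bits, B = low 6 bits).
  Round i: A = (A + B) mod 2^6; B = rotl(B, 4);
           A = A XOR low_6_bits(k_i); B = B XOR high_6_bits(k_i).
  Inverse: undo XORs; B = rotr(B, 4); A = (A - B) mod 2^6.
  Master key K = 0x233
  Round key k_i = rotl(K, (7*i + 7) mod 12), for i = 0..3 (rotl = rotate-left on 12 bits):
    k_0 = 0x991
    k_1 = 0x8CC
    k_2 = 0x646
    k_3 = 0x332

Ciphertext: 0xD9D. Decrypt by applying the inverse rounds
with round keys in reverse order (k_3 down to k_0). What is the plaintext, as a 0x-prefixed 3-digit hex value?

s_0 = ciphertext = 0xD9D
s_1 = InvRound(s_0, k_3) = 0xFC5
s_2 = InvRound(s_1, k_2) = 0x231
s_3 = InvRound(s_2, k_1) = 0xEC9
s_4 = InvRound(s_3, k_0) = 0xB3E

0xB3E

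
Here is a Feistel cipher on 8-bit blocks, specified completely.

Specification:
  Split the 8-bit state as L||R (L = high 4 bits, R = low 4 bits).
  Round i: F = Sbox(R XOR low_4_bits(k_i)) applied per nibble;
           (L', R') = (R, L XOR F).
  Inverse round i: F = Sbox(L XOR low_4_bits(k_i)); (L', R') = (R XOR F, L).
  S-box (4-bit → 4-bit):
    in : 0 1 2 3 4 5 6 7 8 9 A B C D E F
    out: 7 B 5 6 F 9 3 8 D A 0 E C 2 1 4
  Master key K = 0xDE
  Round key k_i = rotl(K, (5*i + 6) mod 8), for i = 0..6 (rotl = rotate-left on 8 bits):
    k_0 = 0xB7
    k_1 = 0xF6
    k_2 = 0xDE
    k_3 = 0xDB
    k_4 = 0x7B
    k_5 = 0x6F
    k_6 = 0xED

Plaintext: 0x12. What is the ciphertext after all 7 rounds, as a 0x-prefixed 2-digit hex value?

0xEA

s_0 = plaintext = 0x12
s_1 = Round(s_0, k_0) = 0x28
s_2 = Round(s_1, k_1) = 0x83
s_3 = Round(s_2, k_2) = 0x3A
s_4 = Round(s_3, k_3) = 0xA8
s_5 = Round(s_4, k_4) = 0x8C
s_6 = Round(s_5, k_5) = 0xCE
s_7 = Round(s_6, k_6) = 0xEA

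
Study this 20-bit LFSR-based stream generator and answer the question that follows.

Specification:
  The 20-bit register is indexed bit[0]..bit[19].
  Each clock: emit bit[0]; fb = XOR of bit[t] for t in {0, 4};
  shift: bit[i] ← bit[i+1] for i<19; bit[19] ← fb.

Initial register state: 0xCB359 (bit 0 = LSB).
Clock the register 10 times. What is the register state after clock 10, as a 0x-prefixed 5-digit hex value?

reg_0 = 0xCB359
clock 1: out=1, reg = 0x659AC
clock 2: out=0, reg = 0x32CD6
clock 3: out=0, reg = 0x9966B
clock 4: out=1, reg = 0xCCB35
clock 5: out=1, reg = 0x6659A
clock 6: out=0, reg = 0xB32CD
clock 7: out=1, reg = 0xD9966
clock 8: out=0, reg = 0x6CCB3
clock 9: out=1, reg = 0x36659
clock 10: out=1, reg = 0x1B32C

0x1B32C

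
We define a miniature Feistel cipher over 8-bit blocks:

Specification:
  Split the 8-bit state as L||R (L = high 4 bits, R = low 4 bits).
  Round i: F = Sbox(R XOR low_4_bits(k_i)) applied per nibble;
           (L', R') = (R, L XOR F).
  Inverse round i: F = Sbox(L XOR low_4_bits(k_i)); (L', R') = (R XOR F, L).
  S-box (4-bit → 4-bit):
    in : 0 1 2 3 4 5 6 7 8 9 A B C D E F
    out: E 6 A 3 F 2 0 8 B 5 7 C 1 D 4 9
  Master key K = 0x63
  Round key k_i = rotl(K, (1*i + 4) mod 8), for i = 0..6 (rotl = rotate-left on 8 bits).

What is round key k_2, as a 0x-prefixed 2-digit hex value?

0xD8

K = 0x63
k_0 = rotl(K, (1*0+4) mod 8) = rotl(K, 4) = 0x36
k_1 = rotl(K, (1*1+4) mod 8) = rotl(K, 5) = 0x6C
k_2 = rotl(K, (1*2+4) mod 8) = rotl(K, 6) = 0xD8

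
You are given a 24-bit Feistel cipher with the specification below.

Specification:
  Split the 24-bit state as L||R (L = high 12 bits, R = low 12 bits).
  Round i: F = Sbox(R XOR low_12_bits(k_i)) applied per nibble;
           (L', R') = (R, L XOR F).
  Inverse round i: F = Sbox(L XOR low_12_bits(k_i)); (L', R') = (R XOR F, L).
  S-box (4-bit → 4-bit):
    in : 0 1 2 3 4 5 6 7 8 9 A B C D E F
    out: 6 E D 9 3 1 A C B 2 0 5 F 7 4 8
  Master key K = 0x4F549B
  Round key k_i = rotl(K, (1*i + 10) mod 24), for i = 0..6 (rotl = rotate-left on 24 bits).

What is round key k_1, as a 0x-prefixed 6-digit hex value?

0xA4DA7A

K = 0x4F549B
k_0 = rotl(K, (1*0+10) mod 24) = rotl(K, 10) = 0x526D3D
k_1 = rotl(K, (1*1+10) mod 24) = rotl(K, 11) = 0xA4DA7A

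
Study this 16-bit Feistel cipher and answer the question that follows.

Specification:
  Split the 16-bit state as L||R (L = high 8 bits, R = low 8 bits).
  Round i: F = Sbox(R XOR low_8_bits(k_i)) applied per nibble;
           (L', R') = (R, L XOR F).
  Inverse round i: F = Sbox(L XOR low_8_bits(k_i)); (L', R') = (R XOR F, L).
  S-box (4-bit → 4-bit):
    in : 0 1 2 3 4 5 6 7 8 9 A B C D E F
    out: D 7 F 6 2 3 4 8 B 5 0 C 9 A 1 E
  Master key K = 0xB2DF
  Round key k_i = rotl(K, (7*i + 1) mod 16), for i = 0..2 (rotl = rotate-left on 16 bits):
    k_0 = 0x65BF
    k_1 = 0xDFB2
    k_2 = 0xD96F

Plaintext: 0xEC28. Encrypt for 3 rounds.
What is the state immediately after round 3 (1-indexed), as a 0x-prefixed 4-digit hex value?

0xFCE2

s_0 = plaintext = 0xEC28
s_1 = Round(s_0, k_0) = 0x28B4
s_2 = Round(s_1, k_1) = 0xB4FC
s_3 = Round(s_2, k_2) = 0xFCE2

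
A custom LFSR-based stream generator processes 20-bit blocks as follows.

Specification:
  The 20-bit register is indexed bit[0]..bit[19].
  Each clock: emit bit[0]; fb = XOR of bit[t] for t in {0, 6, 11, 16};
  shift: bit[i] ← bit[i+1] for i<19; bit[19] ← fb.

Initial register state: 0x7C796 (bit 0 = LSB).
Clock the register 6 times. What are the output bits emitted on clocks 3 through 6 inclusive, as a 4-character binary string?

1010

reg_0 = 0x7C796
clock 1: out=0, reg = 0xBE3CB
clock 2: out=1, reg = 0xDF1E5
clock 3: out=1, reg = 0xEF8F2
clock 4: out=0, reg = 0x77C79
clock 5: out=1, reg = 0x3BE3C
clock 6: out=0, reg = 0x1DF1E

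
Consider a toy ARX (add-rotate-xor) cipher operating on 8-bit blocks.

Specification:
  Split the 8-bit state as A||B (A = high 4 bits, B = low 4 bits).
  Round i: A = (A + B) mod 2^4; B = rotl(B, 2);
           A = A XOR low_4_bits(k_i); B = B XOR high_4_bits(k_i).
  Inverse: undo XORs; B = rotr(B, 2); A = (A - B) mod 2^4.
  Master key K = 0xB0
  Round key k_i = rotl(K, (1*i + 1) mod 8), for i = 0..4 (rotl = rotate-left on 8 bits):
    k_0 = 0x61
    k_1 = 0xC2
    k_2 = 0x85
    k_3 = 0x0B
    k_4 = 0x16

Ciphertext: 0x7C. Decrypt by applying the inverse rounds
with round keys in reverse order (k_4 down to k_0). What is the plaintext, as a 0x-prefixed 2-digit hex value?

0x90

s_0 = ciphertext = 0x7C
s_1 = InvRound(s_0, k_4) = 0xA7
s_2 = InvRound(s_1, k_3) = 0x4D
s_3 = InvRound(s_2, k_2) = 0xC5
s_4 = InvRound(s_3, k_1) = 0x86
s_5 = InvRound(s_4, k_0) = 0x90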